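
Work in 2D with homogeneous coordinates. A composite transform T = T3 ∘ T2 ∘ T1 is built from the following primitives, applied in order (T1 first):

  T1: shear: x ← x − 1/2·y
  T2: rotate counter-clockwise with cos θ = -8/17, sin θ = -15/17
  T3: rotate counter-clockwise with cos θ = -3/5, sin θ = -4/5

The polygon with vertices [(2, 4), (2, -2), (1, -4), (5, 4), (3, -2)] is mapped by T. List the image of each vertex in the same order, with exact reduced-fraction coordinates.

T1 shear: x ← x − 1/2·y: (2, 4) → (0, 4); (2, -2) → (3, -2); (1, -4) → (3, -4); (5, 4) → (3, 4); (3, -2) → (4, -2)
T2 rotate counter-clockwise with cos θ = -8/17, sin θ = -15/17: (0, 4) → (60/17, -32/17); (3, -2) → (-54/17, -29/17); (3, -4) → (-84/17, -13/17); (3, 4) → (36/17, -77/17); (4, -2) → (-62/17, -44/17)
T3 rotate counter-clockwise with cos θ = -3/5, sin θ = -4/5: (60/17, -32/17) → (-308/85, -144/85); (-54/17, -29/17) → (46/85, 303/85); (-84/17, -13/17) → (40/17, 75/17); (36/17, -77/17) → (-416/85, 87/85); (-62/17, -44/17) → (2/17, 76/17)

image vertices: (-308/85, -144/85), (46/85, 303/85), (40/17, 75/17), (-416/85, 87/85), (2/17, 76/17)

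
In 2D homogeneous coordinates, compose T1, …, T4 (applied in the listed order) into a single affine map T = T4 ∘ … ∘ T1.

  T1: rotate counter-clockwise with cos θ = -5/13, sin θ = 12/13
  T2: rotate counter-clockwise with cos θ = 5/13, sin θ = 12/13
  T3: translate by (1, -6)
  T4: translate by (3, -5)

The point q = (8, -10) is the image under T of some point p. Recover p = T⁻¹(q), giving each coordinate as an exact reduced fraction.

p = (-4, -1)

T1 = [-5/13 -12/13 0; 12/13 -5/13 0; 0 0 1]
T2·T1 = [-1 0 0; 0 -1 0; 0 0 1]
T3·…·T1 = [-1 0 1; 0 -1 -6; 0 0 1]
T4·…·T1 = [-1 0 4; 0 -1 -11; 0 0 1]
det M = 1; M⁻¹ = [-1 0 4; 0 -1 -11; 0 0 1]
M⁻¹ · (8, -10)ᵀ = (-4, -1)ᵀ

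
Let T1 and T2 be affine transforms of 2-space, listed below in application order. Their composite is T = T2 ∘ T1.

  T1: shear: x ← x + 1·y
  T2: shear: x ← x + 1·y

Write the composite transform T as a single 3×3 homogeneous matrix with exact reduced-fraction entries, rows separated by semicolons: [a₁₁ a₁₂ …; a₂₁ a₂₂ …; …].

T = [1 2 0; 0 1 0; 0 0 1]

T1 = [1 1 0; 0 1 0; 0 0 1]
T2·T1 = [1 2 0; 0 1 0; 0 0 1]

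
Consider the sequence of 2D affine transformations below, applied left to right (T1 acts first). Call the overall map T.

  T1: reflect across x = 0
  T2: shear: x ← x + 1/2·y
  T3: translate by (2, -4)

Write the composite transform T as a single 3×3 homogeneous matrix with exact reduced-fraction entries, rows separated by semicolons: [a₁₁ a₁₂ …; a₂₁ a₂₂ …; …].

T1 = [-1 0 0; 0 1 0; 0 0 1]
T2·T1 = [-1 1/2 0; 0 1 0; 0 0 1]
T3·…·T1 = [-1 1/2 2; 0 1 -4; 0 0 1]

T = [-1 1/2 2; 0 1 -4; 0 0 1]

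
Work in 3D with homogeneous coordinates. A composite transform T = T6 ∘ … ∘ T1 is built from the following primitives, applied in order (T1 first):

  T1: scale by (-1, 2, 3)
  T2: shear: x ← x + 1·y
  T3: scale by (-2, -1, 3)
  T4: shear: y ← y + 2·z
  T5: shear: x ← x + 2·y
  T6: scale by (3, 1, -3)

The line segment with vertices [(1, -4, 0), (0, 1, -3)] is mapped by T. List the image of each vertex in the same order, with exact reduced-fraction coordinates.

T1 scale by (-1, 2, 3): (1, -4, 0) → (-1, -8, 0); (0, 1, -3) → (0, 2, -9)
T2 shear: x ← x + 1·y: (-1, -8, 0) → (-9, -8, 0); (0, 2, -9) → (2, 2, -9)
T3 scale by (-2, -1, 3): (-9, -8, 0) → (18, 8, 0); (2, 2, -9) → (-4, -2, -27)
T4 shear: y ← y + 2·z: (18, 8, 0) → (18, 8, 0); (-4, -2, -27) → (-4, -56, -27)
T5 shear: x ← x + 2·y: (18, 8, 0) → (34, 8, 0); (-4, -56, -27) → (-116, -56, -27)
T6 scale by (3, 1, -3): (34, 8, 0) → (102, 8, 0); (-116, -56, -27) → (-348, -56, 81)

image vertices: (102, 8, 0), (-348, -56, 81)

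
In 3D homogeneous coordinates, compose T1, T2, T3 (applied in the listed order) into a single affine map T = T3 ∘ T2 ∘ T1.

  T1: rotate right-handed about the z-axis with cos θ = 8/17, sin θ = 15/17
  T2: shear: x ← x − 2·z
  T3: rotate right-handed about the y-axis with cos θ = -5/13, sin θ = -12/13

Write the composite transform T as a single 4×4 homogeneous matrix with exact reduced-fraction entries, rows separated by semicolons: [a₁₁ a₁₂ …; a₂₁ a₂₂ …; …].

T = [-40/221 75/221 -2/13 0; 15/17 8/17 0 0; 96/221 -180/221 -29/13 0; 0 0 0 1]

T1 = [8/17 -15/17 0 0; 15/17 8/17 0 0; 0 0 1 0; 0 0 0 1]
T2·T1 = [8/17 -15/17 -2 0; 15/17 8/17 0 0; 0 0 1 0; 0 0 0 1]
T3·…·T1 = [-40/221 75/221 -2/13 0; 15/17 8/17 0 0; 96/221 -180/221 -29/13 0; 0 0 0 1]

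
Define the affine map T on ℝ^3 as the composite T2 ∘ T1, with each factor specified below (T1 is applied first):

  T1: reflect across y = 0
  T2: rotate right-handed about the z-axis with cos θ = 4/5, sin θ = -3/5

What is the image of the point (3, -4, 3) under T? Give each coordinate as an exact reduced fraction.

T(p) = (24/5, 7/5, 3)

T1 reflect across y = 0: (3, -4, 3) → (3, 4, 3)
T2 rotate right-handed about the z-axis with cos θ = 4/5, sin θ = -3/5: (3, 4, 3) → (24/5, 7/5, 3)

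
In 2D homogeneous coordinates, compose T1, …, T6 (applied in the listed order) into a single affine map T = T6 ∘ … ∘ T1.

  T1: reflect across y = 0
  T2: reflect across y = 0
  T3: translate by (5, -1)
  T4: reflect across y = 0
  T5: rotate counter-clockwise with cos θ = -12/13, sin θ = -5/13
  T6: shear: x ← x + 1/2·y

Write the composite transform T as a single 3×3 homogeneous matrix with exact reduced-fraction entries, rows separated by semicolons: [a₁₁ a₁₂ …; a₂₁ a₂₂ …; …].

T1 = [1 0 0; 0 -1 0; 0 0 1]
T2·T1 = [1 0 0; 0 1 0; 0 0 1]
T3·…·T1 = [1 0 5; 0 1 -1; 0 0 1]
T4·…·T1 = [1 0 5; 0 -1 1; 0 0 1]
T5·…·T1 = [-12/13 -5/13 -55/13; -5/13 12/13 -37/13; 0 0 1]
T6·…·T1 = [-29/26 1/13 -147/26; -5/13 12/13 -37/13; 0 0 1]

T = [-29/26 1/13 -147/26; -5/13 12/13 -37/13; 0 0 1]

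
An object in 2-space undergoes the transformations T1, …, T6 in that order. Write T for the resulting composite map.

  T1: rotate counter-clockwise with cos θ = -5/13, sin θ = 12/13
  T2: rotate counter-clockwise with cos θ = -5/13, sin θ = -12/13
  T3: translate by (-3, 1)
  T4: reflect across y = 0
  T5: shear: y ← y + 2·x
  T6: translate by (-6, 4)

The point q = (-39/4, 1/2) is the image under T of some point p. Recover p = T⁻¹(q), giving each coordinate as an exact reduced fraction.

p = (-3/4, -5)

T1 = [-5/13 -12/13 0; 12/13 -5/13 0; 0 0 1]
T2·T1 = [1 0 0; 0 1 0; 0 0 1]
T3·…·T1 = [1 0 -3; 0 1 1; 0 0 1]
T4·…·T1 = [1 0 -3; 0 -1 -1; 0 0 1]
T5·…·T1 = [1 0 -3; 2 -1 -7; 0 0 1]
T6·…·T1 = [1 0 -9; 2 -1 -3; 0 0 1]
det M = -1; M⁻¹ = [1 0 9; 2 -1 15; 0 0 1]
M⁻¹ · (-39/4, 1/2)ᵀ = (-3/4, -5)ᵀ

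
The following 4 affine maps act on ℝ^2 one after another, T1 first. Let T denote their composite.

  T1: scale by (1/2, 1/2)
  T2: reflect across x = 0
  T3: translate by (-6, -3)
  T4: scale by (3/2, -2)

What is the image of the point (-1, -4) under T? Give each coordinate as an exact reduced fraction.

T(p) = (-33/4, 10)

T1 scale by (1/2, 1/2): (-1, -4) → (-1/2, -2)
T2 reflect across x = 0: (-1/2, -2) → (1/2, -2)
T3 translate by (-6, -3): (1/2, -2) → (-11/2, -5)
T4 scale by (3/2, -2): (-11/2, -5) → (-33/4, 10)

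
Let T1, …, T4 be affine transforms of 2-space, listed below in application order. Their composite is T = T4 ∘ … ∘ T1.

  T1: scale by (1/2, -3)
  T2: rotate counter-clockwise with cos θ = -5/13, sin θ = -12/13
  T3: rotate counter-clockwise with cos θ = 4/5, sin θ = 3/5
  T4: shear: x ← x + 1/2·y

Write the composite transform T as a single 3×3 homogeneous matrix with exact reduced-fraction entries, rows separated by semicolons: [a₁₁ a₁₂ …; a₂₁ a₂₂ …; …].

T1 = [1/2 0 0; 0 -3 0; 0 0 1]
T2·T1 = [-5/26 -36/13 0; -6/13 15/13 0; 0 0 1]
T3·…·T1 = [8/65 -189/65 0; -63/130 -48/65 0; 0 0 1]
T4·…·T1 = [-31/260 -213/65 0; -63/130 -48/65 0; 0 0 1]

T = [-31/260 -213/65 0; -63/130 -48/65 0; 0 0 1]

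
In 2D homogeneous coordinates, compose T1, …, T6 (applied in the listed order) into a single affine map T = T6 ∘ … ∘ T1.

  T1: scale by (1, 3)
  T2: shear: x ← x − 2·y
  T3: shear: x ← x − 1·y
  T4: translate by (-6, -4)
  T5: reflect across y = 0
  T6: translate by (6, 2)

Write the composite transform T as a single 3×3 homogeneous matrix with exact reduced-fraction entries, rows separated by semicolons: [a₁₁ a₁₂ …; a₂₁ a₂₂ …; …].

T = [1 -9 0; 0 -3 6; 0 0 1]

T1 = [1 0 0; 0 3 0; 0 0 1]
T2·T1 = [1 -6 0; 0 3 0; 0 0 1]
T3·…·T1 = [1 -9 0; 0 3 0; 0 0 1]
T4·…·T1 = [1 -9 -6; 0 3 -4; 0 0 1]
T5·…·T1 = [1 -9 -6; 0 -3 4; 0 0 1]
T6·…·T1 = [1 -9 0; 0 -3 6; 0 0 1]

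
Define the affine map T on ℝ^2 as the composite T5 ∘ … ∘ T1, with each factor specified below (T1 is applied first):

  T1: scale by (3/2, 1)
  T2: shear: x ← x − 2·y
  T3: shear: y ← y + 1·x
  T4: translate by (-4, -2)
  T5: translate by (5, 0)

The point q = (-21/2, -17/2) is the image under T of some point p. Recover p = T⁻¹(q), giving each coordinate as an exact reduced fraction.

T1 = [3/2 0 0; 0 1 0; 0 0 1]
T2·T1 = [3/2 -2 0; 0 1 0; 0 0 1]
T3·…·T1 = [3/2 -2 0; 3/2 -1 0; 0 0 1]
T4·…·T1 = [3/2 -2 -4; 3/2 -1 -2; 0 0 1]
T5·…·T1 = [3/2 -2 1; 3/2 -1 -2; 0 0 1]
det M = 3/2; M⁻¹ = [-2/3 4/3 10/3; -1 1 3; 0 0 1]
M⁻¹ · (-21/2, -17/2)ᵀ = (-1, 5)ᵀ

p = (-1, 5)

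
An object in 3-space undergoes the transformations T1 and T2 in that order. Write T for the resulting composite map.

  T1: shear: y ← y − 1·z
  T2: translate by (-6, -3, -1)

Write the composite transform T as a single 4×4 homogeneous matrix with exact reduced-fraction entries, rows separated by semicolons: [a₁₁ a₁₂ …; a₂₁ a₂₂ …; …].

T = [1 0 0 -6; 0 1 -1 -3; 0 0 1 -1; 0 0 0 1]

T1 = [1 0 0 0; 0 1 -1 0; 0 0 1 0; 0 0 0 1]
T2·T1 = [1 0 0 -6; 0 1 -1 -3; 0 0 1 -1; 0 0 0 1]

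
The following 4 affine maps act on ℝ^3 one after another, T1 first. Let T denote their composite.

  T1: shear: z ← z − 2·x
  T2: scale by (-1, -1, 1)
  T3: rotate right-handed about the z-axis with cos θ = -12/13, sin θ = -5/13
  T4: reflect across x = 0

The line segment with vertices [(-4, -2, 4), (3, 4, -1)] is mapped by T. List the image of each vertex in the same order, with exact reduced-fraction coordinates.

T1 shear: z ← z − 2·x: (-4, -2, 4) → (-4, -2, 12); (3, 4, -1) → (3, 4, -7)
T2 scale by (-1, -1, 1): (-4, -2, 12) → (4, 2, 12); (3, 4, -7) → (-3, -4, -7)
T3 rotate right-handed about the z-axis with cos θ = -12/13, sin θ = -5/13: (4, 2, 12) → (-38/13, -44/13, 12); (-3, -4, -7) → (16/13, 63/13, -7)
T4 reflect across x = 0: (-38/13, -44/13, 12) → (38/13, -44/13, 12); (16/13, 63/13, -7) → (-16/13, 63/13, -7)

image vertices: (38/13, -44/13, 12), (-16/13, 63/13, -7)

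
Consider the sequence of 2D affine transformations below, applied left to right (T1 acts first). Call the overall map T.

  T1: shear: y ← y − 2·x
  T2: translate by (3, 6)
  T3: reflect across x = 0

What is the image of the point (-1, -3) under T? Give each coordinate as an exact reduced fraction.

T1 shear: y ← y − 2·x: (-1, -3) → (-1, -1)
T2 translate by (3, 6): (-1, -1) → (2, 5)
T3 reflect across x = 0: (2, 5) → (-2, 5)

T(p) = (-2, 5)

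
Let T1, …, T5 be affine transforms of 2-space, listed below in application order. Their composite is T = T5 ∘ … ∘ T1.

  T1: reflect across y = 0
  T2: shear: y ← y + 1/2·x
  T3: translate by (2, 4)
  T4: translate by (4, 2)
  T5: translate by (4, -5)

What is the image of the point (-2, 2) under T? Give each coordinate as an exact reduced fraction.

T1 reflect across y = 0: (-2, 2) → (-2, -2)
T2 shear: y ← y + 1/2·x: (-2, -2) → (-2, -3)
T3 translate by (2, 4): (-2, -3) → (0, 1)
T4 translate by (4, 2): (0, 1) → (4, 3)
T5 translate by (4, -5): (4, 3) → (8, -2)

T(p) = (8, -2)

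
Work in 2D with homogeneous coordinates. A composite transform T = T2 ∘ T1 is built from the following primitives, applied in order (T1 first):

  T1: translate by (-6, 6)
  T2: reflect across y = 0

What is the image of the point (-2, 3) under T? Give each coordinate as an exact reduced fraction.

T1 translate by (-6, 6): (-2, 3) → (-8, 9)
T2 reflect across y = 0: (-8, 9) → (-8, -9)

T(p) = (-8, -9)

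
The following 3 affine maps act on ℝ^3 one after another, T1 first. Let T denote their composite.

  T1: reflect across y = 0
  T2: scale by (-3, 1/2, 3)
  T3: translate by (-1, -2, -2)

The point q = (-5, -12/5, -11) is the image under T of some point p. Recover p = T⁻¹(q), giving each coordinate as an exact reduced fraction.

p = (4/3, 4/5, -3)

T1 = [1 0 0 0; 0 -1 0 0; 0 0 1 0; 0 0 0 1]
T2·T1 = [-3 0 0 0; 0 -1/2 0 0; 0 0 3 0; 0 0 0 1]
T3·…·T1 = [-3 0 0 -1; 0 -1/2 0 -2; 0 0 3 -2; 0 0 0 1]
det M = 9/2; M⁻¹ = [-1/3 0 0 -1/3; 0 -2 0 -4; 0 0 1/3 2/3; 0 0 0 1]
M⁻¹ · (-5, -12/5, -11)ᵀ = (4/3, 4/5, -3)ᵀ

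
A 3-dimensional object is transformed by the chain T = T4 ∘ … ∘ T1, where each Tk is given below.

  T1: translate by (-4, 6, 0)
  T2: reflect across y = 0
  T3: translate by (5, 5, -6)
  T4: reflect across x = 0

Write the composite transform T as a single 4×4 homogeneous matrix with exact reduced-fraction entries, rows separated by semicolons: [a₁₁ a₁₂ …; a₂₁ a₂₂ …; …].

T = [-1 0 0 -1; 0 -1 0 -1; 0 0 1 -6; 0 0 0 1]

T1 = [1 0 0 -4; 0 1 0 6; 0 0 1 0; 0 0 0 1]
T2·T1 = [1 0 0 -4; 0 -1 0 -6; 0 0 1 0; 0 0 0 1]
T3·…·T1 = [1 0 0 1; 0 -1 0 -1; 0 0 1 -6; 0 0 0 1]
T4·…·T1 = [-1 0 0 -1; 0 -1 0 -1; 0 0 1 -6; 0 0 0 1]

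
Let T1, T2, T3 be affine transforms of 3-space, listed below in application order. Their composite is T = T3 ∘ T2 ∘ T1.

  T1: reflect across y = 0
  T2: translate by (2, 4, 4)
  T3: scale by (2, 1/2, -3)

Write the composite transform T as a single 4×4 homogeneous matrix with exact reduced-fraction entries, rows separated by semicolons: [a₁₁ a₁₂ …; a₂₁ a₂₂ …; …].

T1 = [1 0 0 0; 0 -1 0 0; 0 0 1 0; 0 0 0 1]
T2·T1 = [1 0 0 2; 0 -1 0 4; 0 0 1 4; 0 0 0 1]
T3·…·T1 = [2 0 0 4; 0 -1/2 0 2; 0 0 -3 -12; 0 0 0 1]

T = [2 0 0 4; 0 -1/2 0 2; 0 0 -3 -12; 0 0 0 1]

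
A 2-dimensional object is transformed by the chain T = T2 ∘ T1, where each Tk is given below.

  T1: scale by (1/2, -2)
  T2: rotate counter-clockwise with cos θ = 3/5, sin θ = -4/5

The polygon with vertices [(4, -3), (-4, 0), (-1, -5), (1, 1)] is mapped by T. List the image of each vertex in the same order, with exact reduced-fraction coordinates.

T1 scale by (1/2, -2): (4, -3) → (2, 6); (-4, 0) → (-2, 0); (-1, -5) → (-1/2, 10); (1, 1) → (1/2, -2)
T2 rotate counter-clockwise with cos θ = 3/5, sin θ = -4/5: (2, 6) → (6, 2); (-2, 0) → (-6/5, 8/5); (-1/2, 10) → (77/10, 32/5); (1/2, -2) → (-13/10, -8/5)

image vertices: (6, 2), (-6/5, 8/5), (77/10, 32/5), (-13/10, -8/5)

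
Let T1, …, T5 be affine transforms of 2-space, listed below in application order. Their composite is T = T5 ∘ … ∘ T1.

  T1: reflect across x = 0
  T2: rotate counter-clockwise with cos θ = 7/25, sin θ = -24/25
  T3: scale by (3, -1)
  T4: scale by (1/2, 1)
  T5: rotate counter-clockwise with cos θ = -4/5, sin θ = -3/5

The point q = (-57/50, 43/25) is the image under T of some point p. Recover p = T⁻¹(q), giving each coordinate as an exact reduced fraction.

p = (2, 1/2)

T1 = [-1 0 0; 0 1 0; 0 0 1]
T2·T1 = [-7/25 24/25 0; 24/25 7/25 0; 0 0 1]
T3·…·T1 = [-21/25 72/25 0; -24/25 -7/25 0; 0 0 1]
T4·…·T1 = [-21/50 36/25 0; -24/25 -7/25 0; 0 0 1]
T5·…·T1 = [-6/25 -33/25 0; 51/50 -16/25 0; 0 0 1]
det M = 3/2; M⁻¹ = [-32/75 22/25 0; -17/25 -4/25 0; 0 0 1]
M⁻¹ · (-57/50, 43/25)ᵀ = (2, 1/2)ᵀ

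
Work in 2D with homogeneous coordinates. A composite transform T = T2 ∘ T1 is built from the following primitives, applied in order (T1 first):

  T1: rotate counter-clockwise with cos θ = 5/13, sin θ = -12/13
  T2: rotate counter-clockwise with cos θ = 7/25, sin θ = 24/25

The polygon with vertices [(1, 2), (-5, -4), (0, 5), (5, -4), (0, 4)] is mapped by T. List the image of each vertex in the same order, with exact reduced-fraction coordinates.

T1 rotate counter-clockwise with cos θ = 5/13, sin θ = -12/13: (1, 2) → (29/13, -2/13); (-5, -4) → (-73/13, 40/13); (0, 5) → (60/13, 25/13); (5, -4) → (-23/13, -80/13); (0, 4) → (48/13, 20/13)
T2 rotate counter-clockwise with cos θ = 7/25, sin θ = 24/25: (29/13, -2/13) → (251/325, 682/325); (-73/13, 40/13) → (-1471/325, -1472/325); (60/13, 25/13) → (-36/65, 323/65); (-23/13, -80/13) → (1759/325, -1112/325); (48/13, 20/13) → (-144/325, 1292/325)

image vertices: (251/325, 682/325), (-1471/325, -1472/325), (-36/65, 323/65), (1759/325, -1112/325), (-144/325, 1292/325)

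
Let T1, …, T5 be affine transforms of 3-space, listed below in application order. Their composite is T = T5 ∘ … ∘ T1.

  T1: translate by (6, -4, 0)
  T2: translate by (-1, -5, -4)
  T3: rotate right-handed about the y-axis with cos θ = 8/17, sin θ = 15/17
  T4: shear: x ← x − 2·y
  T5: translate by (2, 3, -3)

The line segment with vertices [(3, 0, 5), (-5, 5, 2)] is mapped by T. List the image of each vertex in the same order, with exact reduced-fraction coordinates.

image vertices: (419/17, -6, -163/17), (140/17, -1, -67/17)

T1 translate by (6, -4, 0): (3, 0, 5) → (9, -4, 5); (-5, 5, 2) → (1, 1, 2)
T2 translate by (-1, -5, -4): (9, -4, 5) → (8, -9, 1); (1, 1, 2) → (0, -4, -2)
T3 rotate right-handed about the y-axis with cos θ = 8/17, sin θ = 15/17: (8, -9, 1) → (79/17, -9, -112/17); (0, -4, -2) → (-30/17, -4, -16/17)
T4 shear: x ← x − 2·y: (79/17, -9, -112/17) → (385/17, -9, -112/17); (-30/17, -4, -16/17) → (106/17, -4, -16/17)
T5 translate by (2, 3, -3): (385/17, -9, -112/17) → (419/17, -6, -163/17); (106/17, -4, -16/17) → (140/17, -1, -67/17)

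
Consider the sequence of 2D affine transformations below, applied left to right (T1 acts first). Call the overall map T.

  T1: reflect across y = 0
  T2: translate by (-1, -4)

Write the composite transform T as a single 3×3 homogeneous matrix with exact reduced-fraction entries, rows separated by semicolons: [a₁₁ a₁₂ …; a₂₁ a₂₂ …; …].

T1 = [1 0 0; 0 -1 0; 0 0 1]
T2·T1 = [1 0 -1; 0 -1 -4; 0 0 1]

T = [1 0 -1; 0 -1 -4; 0 0 1]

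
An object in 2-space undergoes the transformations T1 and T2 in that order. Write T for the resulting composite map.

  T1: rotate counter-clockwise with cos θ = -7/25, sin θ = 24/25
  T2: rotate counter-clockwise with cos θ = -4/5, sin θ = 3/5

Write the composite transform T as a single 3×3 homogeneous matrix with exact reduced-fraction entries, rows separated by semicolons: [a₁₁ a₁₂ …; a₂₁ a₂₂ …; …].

T = [-44/125 117/125 0; -117/125 -44/125 0; 0 0 1]

T1 = [-7/25 -24/25 0; 24/25 -7/25 0; 0 0 1]
T2·T1 = [-44/125 117/125 0; -117/125 -44/125 0; 0 0 1]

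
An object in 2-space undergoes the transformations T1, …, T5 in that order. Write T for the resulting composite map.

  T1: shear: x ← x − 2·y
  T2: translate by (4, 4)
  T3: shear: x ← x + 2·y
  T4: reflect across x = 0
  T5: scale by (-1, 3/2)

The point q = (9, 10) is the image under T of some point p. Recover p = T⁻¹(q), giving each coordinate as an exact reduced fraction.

T1 = [1 -2 0; 0 1 0; 0 0 1]
T2·T1 = [1 -2 4; 0 1 4; 0 0 1]
T3·…·T1 = [1 0 12; 0 1 4; 0 0 1]
T4·…·T1 = [-1 0 -12; 0 1 4; 0 0 1]
T5·…·T1 = [1 0 12; 0 3/2 6; 0 0 1]
det M = 3/2; M⁻¹ = [1 0 -12; 0 2/3 -4; 0 0 1]
M⁻¹ · (9, 10)ᵀ = (-3, 8/3)ᵀ

p = (-3, 8/3)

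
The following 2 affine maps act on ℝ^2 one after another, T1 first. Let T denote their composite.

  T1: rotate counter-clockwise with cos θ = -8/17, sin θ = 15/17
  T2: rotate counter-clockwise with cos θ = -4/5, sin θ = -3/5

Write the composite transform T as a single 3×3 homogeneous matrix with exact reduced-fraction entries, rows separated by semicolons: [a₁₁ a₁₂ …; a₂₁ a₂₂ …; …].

T1 = [-8/17 -15/17 0; 15/17 -8/17 0; 0 0 1]
T2·T1 = [77/85 36/85 0; -36/85 77/85 0; 0 0 1]

T = [77/85 36/85 0; -36/85 77/85 0; 0 0 1]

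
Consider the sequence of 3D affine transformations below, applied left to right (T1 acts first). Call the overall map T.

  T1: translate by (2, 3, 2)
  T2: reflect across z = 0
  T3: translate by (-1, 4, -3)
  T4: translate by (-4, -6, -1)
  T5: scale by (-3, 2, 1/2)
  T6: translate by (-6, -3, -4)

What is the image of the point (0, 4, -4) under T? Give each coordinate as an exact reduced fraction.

T1 translate by (2, 3, 2): (0, 4, -4) → (2, 7, -2)
T2 reflect across z = 0: (2, 7, -2) → (2, 7, 2)
T3 translate by (-1, 4, -3): (2, 7, 2) → (1, 11, -1)
T4 translate by (-4, -6, -1): (1, 11, -1) → (-3, 5, -2)
T5 scale by (-3, 2, 1/2): (-3, 5, -2) → (9, 10, -1)
T6 translate by (-6, -3, -4): (9, 10, -1) → (3, 7, -5)

T(p) = (3, 7, -5)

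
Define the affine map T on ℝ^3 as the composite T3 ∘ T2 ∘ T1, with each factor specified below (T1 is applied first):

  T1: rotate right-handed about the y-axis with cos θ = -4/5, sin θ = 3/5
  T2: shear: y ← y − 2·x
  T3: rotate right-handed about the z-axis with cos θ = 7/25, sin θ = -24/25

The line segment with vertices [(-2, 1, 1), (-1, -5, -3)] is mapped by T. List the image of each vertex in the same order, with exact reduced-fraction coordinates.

image vertices: (-331/125, -383/125, 2/5), (-79/25, 3/25, 3)

T1 rotate right-handed about the y-axis with cos θ = -4/5, sin θ = 3/5: (-2, 1, 1) → (11/5, 1, 2/5); (-1, -5, -3) → (-1, -5, 3)
T2 shear: y ← y − 2·x: (11/5, 1, 2/5) → (11/5, -17/5, 2/5); (-1, -5, 3) → (-1, -3, 3)
T3 rotate right-handed about the z-axis with cos θ = 7/25, sin θ = -24/25: (11/5, -17/5, 2/5) → (-331/125, -383/125, 2/5); (-1, -3, 3) → (-79/25, 3/25, 3)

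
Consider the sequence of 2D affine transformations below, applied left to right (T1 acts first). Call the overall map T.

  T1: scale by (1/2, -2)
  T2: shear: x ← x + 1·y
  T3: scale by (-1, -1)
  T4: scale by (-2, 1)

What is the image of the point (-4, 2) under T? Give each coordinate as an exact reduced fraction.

T1 scale by (1/2, -2): (-4, 2) → (-2, -4)
T2 shear: x ← x + 1·y: (-2, -4) → (-6, -4)
T3 scale by (-1, -1): (-6, -4) → (6, 4)
T4 scale by (-2, 1): (6, 4) → (-12, 4)

T(p) = (-12, 4)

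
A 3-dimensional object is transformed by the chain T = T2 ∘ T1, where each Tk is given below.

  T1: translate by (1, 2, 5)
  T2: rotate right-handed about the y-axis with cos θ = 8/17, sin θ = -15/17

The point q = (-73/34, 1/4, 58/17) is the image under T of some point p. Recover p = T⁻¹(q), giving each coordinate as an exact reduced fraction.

T1 = [1 0 0 1; 0 1 0 2; 0 0 1 5; 0 0 0 1]
T2·T1 = [8/17 0 -15/17 -67/17; 0 1 0 2; 15/17 0 8/17 55/17; 0 0 0 1]
det M = 1; M⁻¹ = [8/17 0 15/17 -1; 0 1 0 -2; -15/17 0 8/17 -5; 0 0 0 1]
M⁻¹ · (-73/34, 1/4, 58/17)ᵀ = (1, -7/4, -3/2)ᵀ

p = (1, -7/4, -3/2)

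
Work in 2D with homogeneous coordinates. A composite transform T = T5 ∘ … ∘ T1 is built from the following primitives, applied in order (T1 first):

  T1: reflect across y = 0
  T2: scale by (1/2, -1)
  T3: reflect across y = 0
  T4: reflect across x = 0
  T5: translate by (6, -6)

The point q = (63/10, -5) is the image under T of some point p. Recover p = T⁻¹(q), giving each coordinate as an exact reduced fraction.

p = (-3/5, -1)

T1 = [1 0 0; 0 -1 0; 0 0 1]
T2·T1 = [1/2 0 0; 0 1 0; 0 0 1]
T3·…·T1 = [1/2 0 0; 0 -1 0; 0 0 1]
T4·…·T1 = [-1/2 0 0; 0 -1 0; 0 0 1]
T5·…·T1 = [-1/2 0 6; 0 -1 -6; 0 0 1]
det M = 1/2; M⁻¹ = [-2 0 12; 0 -1 -6; 0 0 1]
M⁻¹ · (63/10, -5)ᵀ = (-3/5, -1)ᵀ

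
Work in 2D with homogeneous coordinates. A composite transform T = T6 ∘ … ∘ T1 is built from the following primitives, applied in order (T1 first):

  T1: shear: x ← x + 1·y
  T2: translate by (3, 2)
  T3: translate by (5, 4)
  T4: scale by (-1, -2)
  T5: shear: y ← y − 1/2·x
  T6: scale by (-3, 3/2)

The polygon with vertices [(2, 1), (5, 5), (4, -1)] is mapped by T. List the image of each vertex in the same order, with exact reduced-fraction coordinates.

image vertices: (33, -51/4), (54, -39/2), (33, -27/4)

T1 shear: x ← x + 1·y: (2, 1) → (3, 1); (5, 5) → (10, 5); (4, -1) → (3, -1)
T2 translate by (3, 2): (3, 1) → (6, 3); (10, 5) → (13, 7); (3, -1) → (6, 1)
T3 translate by (5, 4): (6, 3) → (11, 7); (13, 7) → (18, 11); (6, 1) → (11, 5)
T4 scale by (-1, -2): (11, 7) → (-11, -14); (18, 11) → (-18, -22); (11, 5) → (-11, -10)
T5 shear: y ← y − 1/2·x: (-11, -14) → (-11, -17/2); (-18, -22) → (-18, -13); (-11, -10) → (-11, -9/2)
T6 scale by (-3, 3/2): (-11, -17/2) → (33, -51/4); (-18, -13) → (54, -39/2); (-11, -9/2) → (33, -27/4)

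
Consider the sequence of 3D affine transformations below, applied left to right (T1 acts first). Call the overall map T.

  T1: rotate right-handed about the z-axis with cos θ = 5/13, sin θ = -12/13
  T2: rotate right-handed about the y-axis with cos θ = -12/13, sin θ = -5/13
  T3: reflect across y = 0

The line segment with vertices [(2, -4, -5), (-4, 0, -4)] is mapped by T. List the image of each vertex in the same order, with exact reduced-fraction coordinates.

image vertices: (781/169, 44/13, 590/169), (500/169, -48/13, 524/169)

T1 rotate right-handed about the z-axis with cos θ = 5/13, sin θ = -12/13: (2, -4, -5) → (-38/13, -44/13, -5); (-4, 0, -4) → (-20/13, 48/13, -4)
T2 rotate right-handed about the y-axis with cos θ = -12/13, sin θ = -5/13: (-38/13, -44/13, -5) → (781/169, -44/13, 590/169); (-20/13, 48/13, -4) → (500/169, 48/13, 524/169)
T3 reflect across y = 0: (781/169, -44/13, 590/169) → (781/169, 44/13, 590/169); (500/169, 48/13, 524/169) → (500/169, -48/13, 524/169)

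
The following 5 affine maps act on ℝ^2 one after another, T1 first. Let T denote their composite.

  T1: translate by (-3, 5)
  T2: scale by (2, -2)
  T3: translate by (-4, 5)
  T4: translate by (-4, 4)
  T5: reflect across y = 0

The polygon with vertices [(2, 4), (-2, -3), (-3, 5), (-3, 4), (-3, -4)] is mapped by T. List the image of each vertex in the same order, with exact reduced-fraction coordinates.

T1 translate by (-3, 5): (2, 4) → (-1, 9); (-2, -3) → (-5, 2); (-3, 5) → (-6, 10); (-3, 4) → (-6, 9); (-3, -4) → (-6, 1)
T2 scale by (2, -2): (-1, 9) → (-2, -18); (-5, 2) → (-10, -4); (-6, 10) → (-12, -20); (-6, 9) → (-12, -18); (-6, 1) → (-12, -2)
T3 translate by (-4, 5): (-2, -18) → (-6, -13); (-10, -4) → (-14, 1); (-12, -20) → (-16, -15); (-12, -18) → (-16, -13); (-12, -2) → (-16, 3)
T4 translate by (-4, 4): (-6, -13) → (-10, -9); (-14, 1) → (-18, 5); (-16, -15) → (-20, -11); (-16, -13) → (-20, -9); (-16, 3) → (-20, 7)
T5 reflect across y = 0: (-10, -9) → (-10, 9); (-18, 5) → (-18, -5); (-20, -11) → (-20, 11); (-20, -9) → (-20, 9); (-20, 7) → (-20, -7)

image vertices: (-10, 9), (-18, -5), (-20, 11), (-20, 9), (-20, -7)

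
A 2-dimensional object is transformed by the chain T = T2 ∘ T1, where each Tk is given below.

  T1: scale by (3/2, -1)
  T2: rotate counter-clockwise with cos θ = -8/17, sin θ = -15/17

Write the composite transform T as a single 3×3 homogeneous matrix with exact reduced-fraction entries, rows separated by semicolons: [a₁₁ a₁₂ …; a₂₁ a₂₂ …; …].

T1 = [3/2 0 0; 0 -1 0; 0 0 1]
T2·T1 = [-12/17 -15/17 0; -45/34 8/17 0; 0 0 1]

T = [-12/17 -15/17 0; -45/34 8/17 0; 0 0 1]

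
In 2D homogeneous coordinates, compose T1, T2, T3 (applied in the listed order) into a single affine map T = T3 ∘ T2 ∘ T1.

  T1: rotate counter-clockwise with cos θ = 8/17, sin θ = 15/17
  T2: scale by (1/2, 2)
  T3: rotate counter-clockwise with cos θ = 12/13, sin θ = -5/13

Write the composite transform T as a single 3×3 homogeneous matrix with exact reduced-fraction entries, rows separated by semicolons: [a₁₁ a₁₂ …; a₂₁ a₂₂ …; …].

T = [198/221 -10/221 0; 20/13 27/26 0; 0 0 1]

T1 = [8/17 -15/17 0; 15/17 8/17 0; 0 0 1]
T2·T1 = [4/17 -15/34 0; 30/17 16/17 0; 0 0 1]
T3·…·T1 = [198/221 -10/221 0; 20/13 27/26 0; 0 0 1]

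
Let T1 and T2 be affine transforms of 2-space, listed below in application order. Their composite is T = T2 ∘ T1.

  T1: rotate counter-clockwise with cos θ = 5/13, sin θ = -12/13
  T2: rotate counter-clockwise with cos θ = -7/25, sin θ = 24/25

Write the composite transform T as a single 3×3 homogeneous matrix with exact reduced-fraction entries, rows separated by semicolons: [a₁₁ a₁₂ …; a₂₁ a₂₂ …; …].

T = [253/325 -204/325 0; 204/325 253/325 0; 0 0 1]

T1 = [5/13 12/13 0; -12/13 5/13 0; 0 0 1]
T2·T1 = [253/325 -204/325 0; 204/325 253/325 0; 0 0 1]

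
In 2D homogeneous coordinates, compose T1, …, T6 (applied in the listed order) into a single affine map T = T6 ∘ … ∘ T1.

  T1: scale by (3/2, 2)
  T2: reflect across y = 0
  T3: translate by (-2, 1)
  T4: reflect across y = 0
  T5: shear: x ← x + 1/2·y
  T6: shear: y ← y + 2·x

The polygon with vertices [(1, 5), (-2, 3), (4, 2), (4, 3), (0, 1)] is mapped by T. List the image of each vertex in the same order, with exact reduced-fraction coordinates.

T1 scale by (3/2, 2): (1, 5) → (3/2, 10); (-2, 3) → (-3, 6); (4, 2) → (6, 4); (4, 3) → (6, 6); (0, 1) → (0, 2)
T2 reflect across y = 0: (3/2, 10) → (3/2, -10); (-3, 6) → (-3, -6); (6, 4) → (6, -4); (6, 6) → (6, -6); (0, 2) → (0, -2)
T3 translate by (-2, 1): (3/2, -10) → (-1/2, -9); (-3, -6) → (-5, -5); (6, -4) → (4, -3); (6, -6) → (4, -5); (0, -2) → (-2, -1)
T4 reflect across y = 0: (-1/2, -9) → (-1/2, 9); (-5, -5) → (-5, 5); (4, -3) → (4, 3); (4, -5) → (4, 5); (-2, -1) → (-2, 1)
T5 shear: x ← x + 1/2·y: (-1/2, 9) → (4, 9); (-5, 5) → (-5/2, 5); (4, 3) → (11/2, 3); (4, 5) → (13/2, 5); (-2, 1) → (-3/2, 1)
T6 shear: y ← y + 2·x: (4, 9) → (4, 17); (-5/2, 5) → (-5/2, 0); (11/2, 3) → (11/2, 14); (13/2, 5) → (13/2, 18); (-3/2, 1) → (-3/2, -2)

image vertices: (4, 17), (-5/2, 0), (11/2, 14), (13/2, 18), (-3/2, -2)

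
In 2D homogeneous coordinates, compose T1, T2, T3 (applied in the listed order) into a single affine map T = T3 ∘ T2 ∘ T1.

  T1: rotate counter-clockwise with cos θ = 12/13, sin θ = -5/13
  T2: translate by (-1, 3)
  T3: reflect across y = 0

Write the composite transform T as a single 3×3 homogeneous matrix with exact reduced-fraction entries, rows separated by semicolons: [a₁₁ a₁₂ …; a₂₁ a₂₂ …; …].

T = [12/13 5/13 -1; 5/13 -12/13 -3; 0 0 1]

T1 = [12/13 5/13 0; -5/13 12/13 0; 0 0 1]
T2·T1 = [12/13 5/13 -1; -5/13 12/13 3; 0 0 1]
T3·…·T1 = [12/13 5/13 -1; 5/13 -12/13 -3; 0 0 1]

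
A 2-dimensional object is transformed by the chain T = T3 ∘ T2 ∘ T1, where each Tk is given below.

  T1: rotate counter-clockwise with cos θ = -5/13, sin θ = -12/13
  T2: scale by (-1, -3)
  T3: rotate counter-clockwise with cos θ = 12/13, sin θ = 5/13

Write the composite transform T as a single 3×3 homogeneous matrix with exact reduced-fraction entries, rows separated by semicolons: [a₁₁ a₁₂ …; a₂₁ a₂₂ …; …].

T1 = [-5/13 12/13 0; -12/13 -5/13 0; 0 0 1]
T2·T1 = [5/13 -12/13 0; 36/13 15/13 0; 0 0 1]
T3·…·T1 = [-120/169 -219/169 0; 457/169 120/169 0; 0 0 1]

T = [-120/169 -219/169 0; 457/169 120/169 0; 0 0 1]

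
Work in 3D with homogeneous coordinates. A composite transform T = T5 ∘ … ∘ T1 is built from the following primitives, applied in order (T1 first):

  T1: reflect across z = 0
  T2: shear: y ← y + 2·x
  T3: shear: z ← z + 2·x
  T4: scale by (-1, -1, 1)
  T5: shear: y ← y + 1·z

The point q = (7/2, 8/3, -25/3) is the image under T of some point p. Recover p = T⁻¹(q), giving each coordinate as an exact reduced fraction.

T1 = [1 0 0 0; 0 1 0 0; 0 0 -1 0; 0 0 0 1]
T2·T1 = [1 0 0 0; 2 1 0 0; 0 0 -1 0; 0 0 0 1]
T3·…·T1 = [1 0 0 0; 2 1 0 0; 2 0 -1 0; 0 0 0 1]
T4·…·T1 = [-1 0 0 0; -2 -1 0 0; 2 0 -1 0; 0 0 0 1]
T5·…·T1 = [-1 0 0 0; 0 -1 -1 0; 2 0 -1 0; 0 0 0 1]
det M = -1; M⁻¹ = [-1 0 0 0; 2 -1 1 0; -2 0 -1 0; 0 0 0 1]
M⁻¹ · (7/2, 8/3, -25/3)ᵀ = (-7/2, -4, 4/3)ᵀ

p = (-7/2, -4, 4/3)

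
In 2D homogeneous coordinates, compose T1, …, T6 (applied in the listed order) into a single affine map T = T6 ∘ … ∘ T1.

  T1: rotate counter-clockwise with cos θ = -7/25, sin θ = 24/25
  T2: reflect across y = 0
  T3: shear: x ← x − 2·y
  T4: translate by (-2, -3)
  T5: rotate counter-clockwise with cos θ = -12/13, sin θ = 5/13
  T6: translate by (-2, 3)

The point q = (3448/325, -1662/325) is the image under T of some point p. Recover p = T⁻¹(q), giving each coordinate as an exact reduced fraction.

p = (-5, 3)

T1 = [-7/25 -24/25 0; 24/25 -7/25 0; 0 0 1]
T2·T1 = [-7/25 -24/25 0; -24/25 7/25 0; 0 0 1]
T3·…·T1 = [41/25 -38/25 0; -24/25 7/25 0; 0 0 1]
T4·…·T1 = [41/25 -38/25 -2; -24/25 7/25 -3; 0 0 1]
T5·…·T1 = [-372/325 421/325 3; 493/325 -274/325 2; 0 0 1]
T6·…·T1 = [-372/325 421/325 1; 493/325 -274/325 5; 0 0 1]
det M = -1; M⁻¹ = [274/325 421/325 -183/25; 493/325 372/325 -181/25; 0 0 1]
M⁻¹ · (3448/325, -1662/325)ᵀ = (-5, 3)ᵀ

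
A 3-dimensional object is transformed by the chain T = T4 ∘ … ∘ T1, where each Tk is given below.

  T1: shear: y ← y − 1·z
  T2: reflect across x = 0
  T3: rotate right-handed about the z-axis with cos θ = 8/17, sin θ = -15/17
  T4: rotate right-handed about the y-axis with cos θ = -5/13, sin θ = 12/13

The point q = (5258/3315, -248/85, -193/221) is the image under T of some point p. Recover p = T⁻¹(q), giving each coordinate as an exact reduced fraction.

p = (-8/3, 3/5, 9/5)

T1 = [1 0 0 0; 0 1 -1 0; 0 0 1 0; 0 0 0 1]
T2·T1 = [-1 0 0 0; 0 1 -1 0; 0 0 1 0; 0 0 0 1]
T3·…·T1 = [-8/17 15/17 -15/17 0; 15/17 8/17 -8/17 0; 0 0 1 0; 0 0 0 1]
T4·…·T1 = [40/221 -75/221 279/221 0; 15/17 8/17 -8/17 0; 96/221 -180/221 95/221 0; 0 0 0 1]
det M = -1; M⁻¹ = [40/221 15/17 96/221 0; 129/221 8/17 -265/221 0; 12/13 0 -5/13 0; 0 0 0 1]
M⁻¹ · (5258/3315, -248/85, -193/221)ᵀ = (-8/3, 3/5, 9/5)ᵀ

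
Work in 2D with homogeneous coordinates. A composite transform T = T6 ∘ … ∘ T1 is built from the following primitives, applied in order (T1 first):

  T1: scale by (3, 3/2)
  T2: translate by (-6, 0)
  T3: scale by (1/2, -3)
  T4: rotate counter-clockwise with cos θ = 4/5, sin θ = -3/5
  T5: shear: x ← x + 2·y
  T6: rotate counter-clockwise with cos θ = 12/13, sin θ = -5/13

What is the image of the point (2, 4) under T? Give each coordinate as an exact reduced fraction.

T(p) = (-2736/65, 126/65)

T1 scale by (3, 3/2): (2, 4) → (6, 6)
T2 translate by (-6, 0): (6, 6) → (0, 6)
T3 scale by (1/2, -3): (0, 6) → (0, -18)
T4 rotate counter-clockwise with cos θ = 4/5, sin θ = -3/5: (0, -18) → (-54/5, -72/5)
T5 shear: x ← x + 2·y: (-54/5, -72/5) → (-198/5, -72/5)
T6 rotate counter-clockwise with cos θ = 12/13, sin θ = -5/13: (-198/5, -72/5) → (-2736/65, 126/65)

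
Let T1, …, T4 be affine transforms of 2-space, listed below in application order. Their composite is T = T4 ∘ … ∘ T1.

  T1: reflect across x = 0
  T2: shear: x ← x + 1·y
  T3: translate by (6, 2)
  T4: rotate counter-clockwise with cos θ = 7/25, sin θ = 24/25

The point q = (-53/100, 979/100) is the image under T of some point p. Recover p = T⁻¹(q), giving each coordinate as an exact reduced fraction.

T1 = [-1 0 0; 0 1 0; 0 0 1]
T2·T1 = [-1 1 0; 0 1 0; 0 0 1]
T3·…·T1 = [-1 1 6; 0 1 2; 0 0 1]
T4·…·T1 = [-7/25 -17/25 -6/25; -24/25 31/25 158/25; 0 0 1]
det M = -1; M⁻¹ = [-31/25 -17/25 4; -24/25 7/25 -2; 0 0 1]
M⁻¹ · (-53/100, 979/100)ᵀ = (-2, 5/4)ᵀ

p = (-2, 5/4)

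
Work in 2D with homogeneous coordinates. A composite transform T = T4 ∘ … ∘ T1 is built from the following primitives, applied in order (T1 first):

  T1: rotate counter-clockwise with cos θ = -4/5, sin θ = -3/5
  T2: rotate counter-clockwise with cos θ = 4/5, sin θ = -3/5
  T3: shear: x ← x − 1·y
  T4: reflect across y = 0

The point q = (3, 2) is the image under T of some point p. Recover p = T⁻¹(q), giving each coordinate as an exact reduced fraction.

T1 = [-4/5 3/5 0; -3/5 -4/5 0; 0 0 1]
T2·T1 = [-1 0 0; 0 -1 0; 0 0 1]
T3·…·T1 = [-1 1 0; 0 -1 0; 0 0 1]
T4·…·T1 = [-1 1 0; 0 1 0; 0 0 1]
det M = -1; M⁻¹ = [-1 1 0; 0 1 0; 0 0 1]
M⁻¹ · (3, 2)ᵀ = (-1, 2)ᵀ

p = (-1, 2)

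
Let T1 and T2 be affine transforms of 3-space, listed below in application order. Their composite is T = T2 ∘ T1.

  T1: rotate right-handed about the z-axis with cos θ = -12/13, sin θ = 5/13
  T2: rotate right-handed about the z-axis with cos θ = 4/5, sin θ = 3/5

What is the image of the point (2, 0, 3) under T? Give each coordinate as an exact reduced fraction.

T1 rotate right-handed about the z-axis with cos θ = -12/13, sin θ = 5/13: (2, 0, 3) → (-24/13, 10/13, 3)
T2 rotate right-handed about the z-axis with cos θ = 4/5, sin θ = 3/5: (-24/13, 10/13, 3) → (-126/65, -32/65, 3)

T(p) = (-126/65, -32/65, 3)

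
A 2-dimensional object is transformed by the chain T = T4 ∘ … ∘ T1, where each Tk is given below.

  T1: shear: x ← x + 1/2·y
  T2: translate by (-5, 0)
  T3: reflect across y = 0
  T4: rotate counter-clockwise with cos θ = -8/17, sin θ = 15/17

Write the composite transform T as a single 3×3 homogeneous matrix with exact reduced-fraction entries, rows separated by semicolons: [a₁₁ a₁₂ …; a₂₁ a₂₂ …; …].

T = [-8/17 11/17 40/17; 15/17 31/34 -75/17; 0 0 1]

T1 = [1 1/2 0; 0 1 0; 0 0 1]
T2·T1 = [1 1/2 -5; 0 1 0; 0 0 1]
T3·…·T1 = [1 1/2 -5; 0 -1 0; 0 0 1]
T4·…·T1 = [-8/17 11/17 40/17; 15/17 31/34 -75/17; 0 0 1]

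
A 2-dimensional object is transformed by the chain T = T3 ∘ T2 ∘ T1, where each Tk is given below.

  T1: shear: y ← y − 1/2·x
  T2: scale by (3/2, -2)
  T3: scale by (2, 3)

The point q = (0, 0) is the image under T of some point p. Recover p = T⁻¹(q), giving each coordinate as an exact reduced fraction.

p = (0, 0)

T1 = [1 0 0; -1/2 1 0; 0 0 1]
T2·T1 = [3/2 0 0; 1 -2 0; 0 0 1]
T3·…·T1 = [3 0 0; 3 -6 0; 0 0 1]
det M = -18; M⁻¹ = [1/3 0 0; 1/6 -1/6 0; 0 0 1]
M⁻¹ · (0, 0)ᵀ = (0, 0)ᵀ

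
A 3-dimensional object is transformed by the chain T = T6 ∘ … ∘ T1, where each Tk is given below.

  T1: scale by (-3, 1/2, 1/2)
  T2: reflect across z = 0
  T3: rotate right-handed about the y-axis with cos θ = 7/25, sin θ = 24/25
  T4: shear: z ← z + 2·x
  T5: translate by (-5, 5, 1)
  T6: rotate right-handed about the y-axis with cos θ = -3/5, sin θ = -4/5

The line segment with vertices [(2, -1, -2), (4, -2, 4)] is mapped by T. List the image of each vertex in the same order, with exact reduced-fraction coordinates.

T1 scale by (-3, 1/2, 1/2): (2, -1, -2) → (-6, -1/2, -1); (4, -2, 4) → (-12, -1, 2)
T2 reflect across z = 0: (-6, -1/2, -1) → (-6, -1/2, 1); (-12, -1, 2) → (-12, -1, -2)
T3 rotate right-handed about the y-axis with cos θ = 7/25, sin θ = 24/25: (-6, -1/2, 1) → (-18/25, -1/2, 151/25); (-12, -1, -2) → (-132/25, -1, 274/25)
T4 shear: z ← z + 2·x: (-18/25, -1/2, 151/25) → (-18/25, -1/2, 23/5); (-132/25, -1, 274/25) → (-132/25, -1, 2/5)
T5 translate by (-5, 5, 1): (-18/25, -1/2, 23/5) → (-143/25, 9/2, 28/5); (-132/25, -1, 2/5) → (-257/25, 4, 7/5)
T6 rotate right-handed about the y-axis with cos θ = -3/5, sin θ = -4/5: (-143/25, 9/2, 28/5) → (-131/125, 9/2, -992/125); (-257/25, 4, 7/5) → (631/125, 4, -1133/125)

image vertices: (-131/125, 9/2, -992/125), (631/125, 4, -1133/125)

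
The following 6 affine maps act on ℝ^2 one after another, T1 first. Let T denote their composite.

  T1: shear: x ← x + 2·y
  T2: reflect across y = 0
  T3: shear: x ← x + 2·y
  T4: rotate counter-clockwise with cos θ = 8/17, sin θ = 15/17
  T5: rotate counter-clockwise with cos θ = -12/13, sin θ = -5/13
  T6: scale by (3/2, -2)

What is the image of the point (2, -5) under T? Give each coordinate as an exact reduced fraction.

T1 shear: x ← x + 2·y: (2, -5) → (-8, -5)
T2 reflect across y = 0: (-8, -5) → (-8, 5)
T3 shear: x ← x + 2·y: (-8, 5) → (2, 5)
T4 rotate counter-clockwise with cos θ = 8/17, sin θ = 15/17: (2, 5) → (-59/17, 70/17)
T5 rotate counter-clockwise with cos θ = -12/13, sin θ = -5/13: (-59/17, 70/17) → (1058/221, -545/221)
T6 scale by (3/2, -2): (1058/221, -545/221) → (1587/221, 1090/221)

T(p) = (1587/221, 1090/221)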